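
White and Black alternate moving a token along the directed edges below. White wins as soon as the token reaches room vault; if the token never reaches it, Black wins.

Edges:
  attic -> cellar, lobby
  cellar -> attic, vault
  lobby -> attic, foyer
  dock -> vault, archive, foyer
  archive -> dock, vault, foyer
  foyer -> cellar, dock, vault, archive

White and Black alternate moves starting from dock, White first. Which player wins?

Track states (vertex, player-to-move).
A0 = {(vault,White), (vault,Black)}
A1: add {(cellar,White), (dock,White), (archive,White), (foyer,White)}.
(dock,White) ∈ A1 ⇒ White forces the target.

White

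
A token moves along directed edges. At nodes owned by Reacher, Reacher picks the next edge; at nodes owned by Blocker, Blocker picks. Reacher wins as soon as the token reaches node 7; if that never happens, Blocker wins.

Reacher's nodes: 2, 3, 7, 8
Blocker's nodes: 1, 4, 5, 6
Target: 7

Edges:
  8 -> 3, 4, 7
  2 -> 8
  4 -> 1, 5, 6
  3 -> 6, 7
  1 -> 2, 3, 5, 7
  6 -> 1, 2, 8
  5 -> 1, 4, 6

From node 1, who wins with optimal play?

A0 = {7}
A1: add {3, 8} — 3 (Reacher) has 3→7; 8 (Reacher) has 8→7.
A2: add {2} — 2 (Reacher) has 2→8.
A3 = A2; e.g. 1 (Blocker) can still go to 5. Fixed point.
1 never enters the attractor, so Blocker can avoid the target forever.

Blocker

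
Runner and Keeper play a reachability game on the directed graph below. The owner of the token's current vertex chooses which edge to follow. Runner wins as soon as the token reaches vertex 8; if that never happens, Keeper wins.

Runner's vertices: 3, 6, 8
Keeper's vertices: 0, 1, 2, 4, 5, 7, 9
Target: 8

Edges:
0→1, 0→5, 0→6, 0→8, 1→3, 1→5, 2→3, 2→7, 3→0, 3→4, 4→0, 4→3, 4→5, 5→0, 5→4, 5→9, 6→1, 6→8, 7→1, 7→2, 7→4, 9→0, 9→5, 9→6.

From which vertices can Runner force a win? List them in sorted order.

6, 8

A0 = {8}
A1: add {6} — 6 (Runner) has 6→8.
A2 = A1; e.g. 0 (Keeper) can still go to 1. Fixed point.
Runner's winning region = {6, 8}.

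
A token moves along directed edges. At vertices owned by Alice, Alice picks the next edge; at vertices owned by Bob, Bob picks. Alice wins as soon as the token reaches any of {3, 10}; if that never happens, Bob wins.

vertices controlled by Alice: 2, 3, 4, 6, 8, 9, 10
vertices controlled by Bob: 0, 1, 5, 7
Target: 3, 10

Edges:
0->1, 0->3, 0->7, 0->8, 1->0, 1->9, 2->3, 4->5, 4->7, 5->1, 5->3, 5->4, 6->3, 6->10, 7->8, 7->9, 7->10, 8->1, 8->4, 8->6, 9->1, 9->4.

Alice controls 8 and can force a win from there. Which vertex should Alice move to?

6

A0 = {3, 10}
A1: add {2, 6} — 2 (Alice) has 2→3; 6 (Alice) has 6→3.
A2: add {8} — 8 (Alice) has 8→6.
A3 = A2; e.g. 0 (Bob) can still go to 1. Fixed point.
From 8, successor 6 is in the attractor (rank 1); the other successors 1, 4 are not.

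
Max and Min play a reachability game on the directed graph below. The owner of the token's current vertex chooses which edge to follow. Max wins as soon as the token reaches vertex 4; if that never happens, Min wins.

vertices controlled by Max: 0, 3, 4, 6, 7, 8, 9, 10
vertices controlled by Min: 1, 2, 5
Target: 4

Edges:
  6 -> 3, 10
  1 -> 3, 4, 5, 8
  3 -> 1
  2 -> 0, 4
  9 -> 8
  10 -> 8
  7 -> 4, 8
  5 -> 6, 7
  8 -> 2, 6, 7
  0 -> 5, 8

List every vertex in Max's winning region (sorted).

0, 2, 4, 5, 6, 7, 8, 9, 10

A0 = {4}
A1: add {7} — 7 (Max) has 7→4.
A2: add {8} — 8 (Max) has 8→7.
A3: add {0, 9, 10} — 0 (Max) has 0→8; 9 (Max) has 9→8; 10 (Max) has 10→8.
A4: add {2, 6} — 2 (Min): all of {0, 4} already in; 6 (Max) has 6→10.
A5: add {5} — 5 (Min): all of {6, 7} already in.
A6 = A5; e.g. 1 (Min) can still go to 3. Fixed point.
Max's winning region = {0, 2, 4, 5, 6, 7, 8, 9, 10}.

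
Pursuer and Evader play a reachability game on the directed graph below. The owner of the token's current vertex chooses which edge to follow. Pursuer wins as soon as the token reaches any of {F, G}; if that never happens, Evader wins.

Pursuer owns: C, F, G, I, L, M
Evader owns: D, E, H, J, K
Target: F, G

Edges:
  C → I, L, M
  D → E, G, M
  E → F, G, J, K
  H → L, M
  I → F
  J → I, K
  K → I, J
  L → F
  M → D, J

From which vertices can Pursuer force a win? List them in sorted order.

C, F, G, I, L

A0 = {F, G}
A1: add {I, L} — I (Pursuer) has I→F; L (Pursuer) has L→F.
A2: add {C} — C (Pursuer) has C→I.
A3 = A2; e.g. D (Evader) can still go to E. Fixed point.
Pursuer's winning region = {C, F, G, I, L}.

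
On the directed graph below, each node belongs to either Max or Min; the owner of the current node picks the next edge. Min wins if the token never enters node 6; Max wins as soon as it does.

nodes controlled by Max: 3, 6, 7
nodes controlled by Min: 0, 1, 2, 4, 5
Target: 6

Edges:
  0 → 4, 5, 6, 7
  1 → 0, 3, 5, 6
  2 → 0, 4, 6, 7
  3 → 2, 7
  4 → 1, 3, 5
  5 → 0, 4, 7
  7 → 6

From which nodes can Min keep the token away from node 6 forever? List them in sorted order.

0, 1, 2, 4, 5

A0 = {6}
A1: add {7} — 7 (Max) has 7→6.
A2: add {3} — 3 (Max) has 3→7.
A3 = A2; e.g. 0 (Min) can still go to 4. Fixed point.
Max's attractor = {3, 6, 7}; Min avoids the target exactly from the complement.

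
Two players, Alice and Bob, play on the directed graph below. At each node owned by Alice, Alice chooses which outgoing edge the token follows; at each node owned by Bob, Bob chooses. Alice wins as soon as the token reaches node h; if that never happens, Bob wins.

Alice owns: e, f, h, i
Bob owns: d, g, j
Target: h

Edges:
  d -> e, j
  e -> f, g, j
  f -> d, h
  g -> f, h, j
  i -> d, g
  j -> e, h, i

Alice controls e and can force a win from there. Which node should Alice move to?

f

A0 = {h}
A1: add {f} — f (Alice) has f→h.
A2: add {e} — e (Alice) has e→f.
A3 = A2; e.g. d (Bob) can still go to j. Fixed point.
From e, successor f is in the attractor (rank 1); the other successors g, j are not.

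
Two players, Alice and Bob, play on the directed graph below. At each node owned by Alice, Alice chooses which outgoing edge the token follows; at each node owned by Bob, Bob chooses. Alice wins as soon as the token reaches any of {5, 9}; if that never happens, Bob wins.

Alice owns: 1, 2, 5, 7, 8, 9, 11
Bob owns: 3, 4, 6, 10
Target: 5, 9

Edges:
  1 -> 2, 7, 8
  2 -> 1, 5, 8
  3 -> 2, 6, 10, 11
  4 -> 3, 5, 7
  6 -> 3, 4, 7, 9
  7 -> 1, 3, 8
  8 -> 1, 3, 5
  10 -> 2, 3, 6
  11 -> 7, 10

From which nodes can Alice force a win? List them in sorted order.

A0 = {5, 9}
A1: add {2, 8} — 2 (Alice) has 2→5; 8 (Alice) has 8→5.
A2: add {1, 7} — 1 (Alice) has 1→2; 7 (Alice) has 7→8.
A3: add {11} — 11 (Alice) has 11→7.
A4 = A3; e.g. 3 (Bob) can still go to 6. Fixed point.
Alice's winning region = {1, 2, 5, 7, 8, 9, 11}.

1, 2, 5, 7, 8, 9, 11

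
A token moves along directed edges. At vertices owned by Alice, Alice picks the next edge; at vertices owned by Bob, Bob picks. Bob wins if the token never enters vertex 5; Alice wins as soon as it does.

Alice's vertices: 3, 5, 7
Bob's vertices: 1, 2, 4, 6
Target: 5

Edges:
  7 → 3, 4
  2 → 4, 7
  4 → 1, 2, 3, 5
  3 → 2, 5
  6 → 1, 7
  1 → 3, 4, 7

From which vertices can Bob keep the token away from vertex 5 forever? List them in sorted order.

1, 2, 4, 6

A0 = {5}
A1: add {3} — 3 (Alice) has 3→5.
A2: add {7} — 7 (Alice) has 7→3.
A3 = A2; e.g. 1 (Bob) can still go to 4. Fixed point.
Alice's attractor = {3, 5, 7}; Bob avoids the target exactly from the complement.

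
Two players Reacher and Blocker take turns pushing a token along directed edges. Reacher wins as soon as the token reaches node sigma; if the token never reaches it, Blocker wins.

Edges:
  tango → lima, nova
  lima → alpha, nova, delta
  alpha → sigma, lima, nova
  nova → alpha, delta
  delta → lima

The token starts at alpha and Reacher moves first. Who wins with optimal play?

Track states (vertex, player-to-move).
A0 = {(sigma,Reacher), (sigma,Blocker)}
A1: add {(alpha,Reacher)}.
(alpha,Reacher) ∈ A1 ⇒ Reacher forces the target.

Reacher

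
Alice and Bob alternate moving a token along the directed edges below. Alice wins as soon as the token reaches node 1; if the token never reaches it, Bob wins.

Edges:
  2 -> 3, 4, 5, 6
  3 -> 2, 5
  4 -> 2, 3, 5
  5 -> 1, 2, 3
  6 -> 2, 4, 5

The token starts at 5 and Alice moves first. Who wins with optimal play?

Track states (vertex, player-to-move).
A0 = {(1,Alice), (1,Bob)}
A1: add {(5,Alice)}.
(5,Alice) ∈ A1 ⇒ Alice forces the target.

Alice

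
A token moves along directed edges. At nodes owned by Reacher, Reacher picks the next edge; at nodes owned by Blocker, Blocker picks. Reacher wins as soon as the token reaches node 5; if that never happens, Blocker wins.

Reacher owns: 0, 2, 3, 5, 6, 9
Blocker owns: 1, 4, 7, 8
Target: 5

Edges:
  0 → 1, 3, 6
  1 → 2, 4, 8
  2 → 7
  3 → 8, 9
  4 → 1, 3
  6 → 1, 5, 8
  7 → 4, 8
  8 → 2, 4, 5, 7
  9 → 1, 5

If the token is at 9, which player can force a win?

Reacher

A0 = {5}
A1: add {6, 9} — 6 (Reacher) has 6→5; 9 (Reacher) has 9→5.
9 ∈ A1, so Reacher can force the target.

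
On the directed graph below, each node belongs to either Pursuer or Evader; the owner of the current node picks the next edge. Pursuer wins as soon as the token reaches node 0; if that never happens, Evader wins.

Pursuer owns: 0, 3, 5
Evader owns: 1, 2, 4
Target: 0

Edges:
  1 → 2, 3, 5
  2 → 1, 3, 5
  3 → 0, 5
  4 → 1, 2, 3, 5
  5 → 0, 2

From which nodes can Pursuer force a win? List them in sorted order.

0, 3, 5

A0 = {0}
A1: add {3, 5} — 3 (Pursuer) has 3→0; 5 (Pursuer) has 5→0.
A2 = A1; e.g. 1 (Evader) can still go to 2. Fixed point.
Pursuer's winning region = {0, 3, 5}.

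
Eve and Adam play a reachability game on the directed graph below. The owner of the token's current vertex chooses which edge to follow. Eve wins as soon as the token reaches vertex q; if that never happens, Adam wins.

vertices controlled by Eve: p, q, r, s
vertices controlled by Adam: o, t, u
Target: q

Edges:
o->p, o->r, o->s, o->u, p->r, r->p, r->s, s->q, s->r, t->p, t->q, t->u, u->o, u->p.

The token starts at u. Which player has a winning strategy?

Adam

A0 = {q}
A1: add {s} — s (Eve) has s→q.
A2: add {r} — r (Eve) has r→s.
A3: add {p} — p (Eve) has p→r.
A4 = A3; e.g. o (Adam) can still go to u. Fixed point.
u never enters the attractor, so Adam can avoid the target forever.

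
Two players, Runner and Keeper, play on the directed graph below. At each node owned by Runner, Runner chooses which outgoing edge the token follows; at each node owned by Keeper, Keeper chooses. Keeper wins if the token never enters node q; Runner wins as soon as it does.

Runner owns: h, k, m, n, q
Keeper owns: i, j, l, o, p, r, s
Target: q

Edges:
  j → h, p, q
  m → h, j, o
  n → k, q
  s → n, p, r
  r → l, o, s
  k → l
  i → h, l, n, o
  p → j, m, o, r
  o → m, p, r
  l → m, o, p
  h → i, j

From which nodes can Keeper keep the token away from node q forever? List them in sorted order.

A0 = {q}
A1: add {n} — n (Runner) has n→q.
A2 = A1; e.g. h (Runner) has no edge into A1. Fixed point.
Runner's attractor = {n, q}; Keeper avoids the target exactly from the complement.

h, i, j, k, l, m, o, p, r, s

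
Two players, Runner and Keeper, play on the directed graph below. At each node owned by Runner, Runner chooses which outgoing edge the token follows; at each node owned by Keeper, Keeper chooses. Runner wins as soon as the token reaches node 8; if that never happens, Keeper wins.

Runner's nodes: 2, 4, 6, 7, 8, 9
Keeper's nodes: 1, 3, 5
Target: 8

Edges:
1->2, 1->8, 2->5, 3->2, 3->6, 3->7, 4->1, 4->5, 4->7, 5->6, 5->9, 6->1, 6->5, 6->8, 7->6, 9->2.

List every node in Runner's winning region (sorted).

A0 = {8}
A1: add {6} — 6 (Runner) has 6→8.
A2: add {7} — 7 (Runner) has 7→6.
A3: add {4} — 4 (Runner) has 4→7.
A4 = A3; e.g. 1 (Keeper) can still go to 2. Fixed point.
Runner's winning region = {4, 6, 7, 8}.

4, 6, 7, 8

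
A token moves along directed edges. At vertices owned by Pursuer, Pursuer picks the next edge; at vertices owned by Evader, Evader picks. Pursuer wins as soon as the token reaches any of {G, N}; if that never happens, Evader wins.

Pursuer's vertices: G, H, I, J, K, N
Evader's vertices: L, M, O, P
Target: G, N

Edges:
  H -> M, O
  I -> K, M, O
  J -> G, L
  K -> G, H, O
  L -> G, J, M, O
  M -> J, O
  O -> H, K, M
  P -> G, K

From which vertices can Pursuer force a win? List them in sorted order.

A0 = {G, N}
A1: add {J, K} — J (Pursuer) has J→G; K (Pursuer) has K→G.
A2: add {I, P} — I (Pursuer) has I→K; P (Evader): all of {G, K} already in.
A3 = A2; e.g. H (Pursuer) has no edge into A2. Fixed point.
Pursuer's winning region = {G, I, J, K, N, P}.

G, I, J, K, N, P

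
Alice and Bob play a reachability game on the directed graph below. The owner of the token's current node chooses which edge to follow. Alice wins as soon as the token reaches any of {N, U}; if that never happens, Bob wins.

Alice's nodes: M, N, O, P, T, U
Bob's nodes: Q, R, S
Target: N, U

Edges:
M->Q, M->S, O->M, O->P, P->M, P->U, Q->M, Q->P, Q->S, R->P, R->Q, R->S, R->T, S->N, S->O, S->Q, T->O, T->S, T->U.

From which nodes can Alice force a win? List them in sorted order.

A0 = {N, U}
A1: add {P, T} — P (Alice) has P→U; T (Alice) has T→U.
A2: add {O} — O (Alice) has O→P.
A3 = A2; e.g. M (Alice) has no edge into A2. Fixed point.
Alice's winning region = {N, O, P, T, U}.

N, O, P, T, U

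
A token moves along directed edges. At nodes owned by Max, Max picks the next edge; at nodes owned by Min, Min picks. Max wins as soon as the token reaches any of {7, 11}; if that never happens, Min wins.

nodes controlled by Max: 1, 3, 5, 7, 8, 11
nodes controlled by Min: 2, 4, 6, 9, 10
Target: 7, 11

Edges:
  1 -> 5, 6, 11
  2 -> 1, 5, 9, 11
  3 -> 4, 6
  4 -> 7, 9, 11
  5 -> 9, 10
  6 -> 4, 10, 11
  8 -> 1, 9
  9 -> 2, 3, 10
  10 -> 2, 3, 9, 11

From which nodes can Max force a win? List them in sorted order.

1, 7, 8, 11

A0 = {7, 11}
A1: add {1} — 1 (Max) has 1→11.
A2: add {8} — 8 (Max) has 8→1.
A3 = A2; e.g. 2 (Min) can still go to 5. Fixed point.
Max's winning region = {1, 7, 8, 11}.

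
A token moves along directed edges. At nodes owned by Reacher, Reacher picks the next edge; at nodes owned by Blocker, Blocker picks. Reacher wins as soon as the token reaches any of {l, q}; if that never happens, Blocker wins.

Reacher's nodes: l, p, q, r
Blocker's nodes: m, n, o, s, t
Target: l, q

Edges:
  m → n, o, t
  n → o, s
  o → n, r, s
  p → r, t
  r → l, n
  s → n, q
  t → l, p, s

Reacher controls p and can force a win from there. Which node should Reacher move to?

r

A0 = {l, q}
A1: add {r} — r (Reacher) has r→l.
A2: add {p} — p (Reacher) has p→r.
A3 = A2; e.g. m (Blocker) can still go to n. Fixed point.
From p, successor r is in the attractor (rank 1); the other successor t is not.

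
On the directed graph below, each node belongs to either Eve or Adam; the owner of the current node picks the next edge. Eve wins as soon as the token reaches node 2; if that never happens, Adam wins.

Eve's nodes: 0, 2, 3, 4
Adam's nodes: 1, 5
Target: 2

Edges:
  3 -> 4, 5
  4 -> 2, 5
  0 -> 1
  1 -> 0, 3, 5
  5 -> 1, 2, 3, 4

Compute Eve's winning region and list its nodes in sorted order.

2, 3, 4

A0 = {2}
A1: add {4} — 4 (Eve) has 4→2.
A2: add {3} — 3 (Eve) has 3→4.
A3 = A2; e.g. 0 (Eve) has no edge into A2. Fixed point.
Eve's winning region = {2, 3, 4}.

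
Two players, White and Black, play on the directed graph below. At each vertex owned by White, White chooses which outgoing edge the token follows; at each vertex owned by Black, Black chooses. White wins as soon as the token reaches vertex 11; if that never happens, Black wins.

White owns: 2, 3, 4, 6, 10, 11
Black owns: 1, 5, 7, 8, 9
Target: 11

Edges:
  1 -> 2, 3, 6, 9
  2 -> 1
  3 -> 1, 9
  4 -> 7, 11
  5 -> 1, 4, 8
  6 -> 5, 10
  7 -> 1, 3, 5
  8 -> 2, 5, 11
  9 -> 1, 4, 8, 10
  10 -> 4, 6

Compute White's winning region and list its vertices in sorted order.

A0 = {11}
A1: add {4} — 4 (White) has 4→11.
A2: add {10} — 10 (White) has 10→4.
A3: add {6} — 6 (White) has 6→10.
A4 = A3; e.g. 1 (Black) can still go to 2. Fixed point.
White's winning region = {4, 6, 10, 11}.

4, 6, 10, 11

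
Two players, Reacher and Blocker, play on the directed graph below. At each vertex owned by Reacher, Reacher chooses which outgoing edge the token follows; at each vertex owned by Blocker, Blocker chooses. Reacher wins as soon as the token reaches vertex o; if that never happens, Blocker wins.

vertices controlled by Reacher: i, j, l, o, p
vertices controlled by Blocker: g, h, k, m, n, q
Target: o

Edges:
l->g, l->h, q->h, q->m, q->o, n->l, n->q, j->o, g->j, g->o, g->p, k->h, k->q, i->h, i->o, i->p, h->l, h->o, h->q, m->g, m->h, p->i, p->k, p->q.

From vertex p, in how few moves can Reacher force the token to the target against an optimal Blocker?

2

A0 = {o}
A1: add {i, j} — i (Reacher) has i→o; j (Reacher) has j→o.
A2: add {p} — p (Reacher) has p→i.
p enters the attractor at level 2, so Reacher can force the target in 2 moves from there.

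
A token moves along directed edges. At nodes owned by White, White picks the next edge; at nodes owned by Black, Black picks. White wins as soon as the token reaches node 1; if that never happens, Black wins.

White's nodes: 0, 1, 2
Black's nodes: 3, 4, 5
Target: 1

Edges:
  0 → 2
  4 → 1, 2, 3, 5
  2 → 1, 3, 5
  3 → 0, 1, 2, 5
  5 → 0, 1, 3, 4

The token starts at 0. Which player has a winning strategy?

White

A0 = {1}
A1: add {2} — 2 (White) has 2→1.
A2: add {0} — 0 (White) has 0→2.
A3 = A2; e.g. 3 (Black) can still go to 5. Fixed point.
0 ∈ A2, so White can force the target.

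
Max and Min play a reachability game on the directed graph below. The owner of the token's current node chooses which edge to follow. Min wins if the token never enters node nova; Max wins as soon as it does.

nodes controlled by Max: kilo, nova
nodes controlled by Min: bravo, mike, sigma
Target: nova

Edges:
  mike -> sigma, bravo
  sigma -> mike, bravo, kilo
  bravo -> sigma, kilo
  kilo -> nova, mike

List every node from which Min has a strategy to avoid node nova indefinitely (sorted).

A0 = {nova}
A1: add {kilo} — kilo (Max) has kilo→nova.
A2 = A1; e.g. mike (Min) can still go to sigma. Fixed point.
Max's attractor = {kilo, nova}; Min avoids the target exactly from the complement.

bravo, mike, sigma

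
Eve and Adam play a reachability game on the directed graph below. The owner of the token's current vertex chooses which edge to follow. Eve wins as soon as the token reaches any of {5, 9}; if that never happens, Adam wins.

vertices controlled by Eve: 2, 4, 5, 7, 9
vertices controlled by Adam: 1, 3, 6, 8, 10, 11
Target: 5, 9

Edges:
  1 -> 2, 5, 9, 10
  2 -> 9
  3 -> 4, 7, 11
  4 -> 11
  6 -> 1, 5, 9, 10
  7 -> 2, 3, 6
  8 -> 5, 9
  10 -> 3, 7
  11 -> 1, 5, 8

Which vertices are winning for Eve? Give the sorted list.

2, 5, 7, 8, 9

A0 = {5, 9}
A1: add {2, 8} — 2 (Eve) has 2→9; 8 (Adam): all of {5, 9} already in.
A2: add {7} — 7 (Eve) has 7→2.
A3 = A2; e.g. 1 (Adam) can still go to 10. Fixed point.
Eve's winning region = {2, 5, 7, 8, 9}.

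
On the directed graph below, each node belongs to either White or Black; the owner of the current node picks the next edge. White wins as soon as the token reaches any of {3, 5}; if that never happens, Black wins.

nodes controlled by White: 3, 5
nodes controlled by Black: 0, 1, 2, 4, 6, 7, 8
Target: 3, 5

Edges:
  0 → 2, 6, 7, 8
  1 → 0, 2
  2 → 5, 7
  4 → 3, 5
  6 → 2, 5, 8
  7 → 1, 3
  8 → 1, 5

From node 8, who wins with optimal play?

Black

A0 = {3, 5}
A1: add {4} — 4 (Black): all of {3, 5} already in.
A2 = A1; e.g. 0 (Black) can still go to 2. Fixed point.
8 never enters the attractor, so Black can avoid the target forever.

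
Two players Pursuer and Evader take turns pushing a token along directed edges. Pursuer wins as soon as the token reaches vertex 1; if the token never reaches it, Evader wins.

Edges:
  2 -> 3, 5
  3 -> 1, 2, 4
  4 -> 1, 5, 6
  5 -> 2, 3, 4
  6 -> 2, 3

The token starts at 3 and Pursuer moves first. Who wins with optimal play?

Pursuer

Track states (vertex, player-to-move).
A0 = {(1,Pursuer), (1,Evader)}
A1: add {(3,Pursuer), (4,Pursuer)}.
(3,Pursuer) ∈ A1 ⇒ Pursuer forces the target.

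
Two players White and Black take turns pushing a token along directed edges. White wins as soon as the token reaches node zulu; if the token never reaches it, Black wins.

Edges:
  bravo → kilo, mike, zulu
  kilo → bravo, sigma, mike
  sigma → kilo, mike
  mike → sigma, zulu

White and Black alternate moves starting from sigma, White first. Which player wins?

Black

Track states (vertex, player-to-move).
A0 = {(zulu,White), (zulu,Black)}
A1: add {(bravo,White), (mike,White)}.
A2 = A1; e.g. (bravo,Black) stays out. (sigma,White) never enters ⇒ Black avoids the target.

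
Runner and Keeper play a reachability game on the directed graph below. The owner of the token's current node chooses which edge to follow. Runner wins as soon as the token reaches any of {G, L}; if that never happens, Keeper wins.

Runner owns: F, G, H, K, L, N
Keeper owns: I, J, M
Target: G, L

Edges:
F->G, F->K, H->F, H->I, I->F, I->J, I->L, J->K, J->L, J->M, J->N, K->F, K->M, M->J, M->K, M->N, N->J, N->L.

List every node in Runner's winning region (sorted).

F, G, H, K, L, N

A0 = {G, L}
A1: add {F, N} — F (Runner) has F→G; N (Runner) has N→L.
A2: add {H, K} — H (Runner) has H→F; K (Runner) has K→F.
A3 = A2; e.g. I (Keeper) can still go to J. Fixed point.
Runner's winning region = {F, G, H, K, L, N}.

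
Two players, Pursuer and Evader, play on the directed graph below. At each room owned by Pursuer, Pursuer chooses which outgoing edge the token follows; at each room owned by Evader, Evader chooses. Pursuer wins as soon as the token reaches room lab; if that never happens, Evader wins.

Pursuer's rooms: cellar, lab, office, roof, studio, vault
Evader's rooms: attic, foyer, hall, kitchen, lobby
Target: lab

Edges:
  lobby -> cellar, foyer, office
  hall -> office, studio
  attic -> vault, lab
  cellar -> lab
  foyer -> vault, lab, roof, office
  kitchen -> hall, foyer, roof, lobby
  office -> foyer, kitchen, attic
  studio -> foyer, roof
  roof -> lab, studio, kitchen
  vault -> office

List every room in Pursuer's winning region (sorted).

cellar, lab, roof, studio

A0 = {lab}
A1: add {cellar, roof} — cellar (Pursuer) has cellar→lab; roof (Pursuer) has roof→lab.
A2: add {studio} — studio (Pursuer) has studio→roof.
A3 = A2; e.g. vault (Pursuer) has no edge into A2. Fixed point.
Pursuer's winning region = {cellar, lab, roof, studio}.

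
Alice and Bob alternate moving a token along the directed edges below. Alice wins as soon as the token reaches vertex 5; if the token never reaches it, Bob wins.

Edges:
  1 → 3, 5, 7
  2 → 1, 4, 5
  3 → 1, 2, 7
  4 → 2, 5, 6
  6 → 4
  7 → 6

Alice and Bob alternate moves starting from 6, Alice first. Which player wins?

Bob

Track states (vertex, player-to-move).
A0 = {(5,Alice), (5,Bob)}
A1: add {(1,Alice), (2,Alice), (4,Alice)}.
A2: add {(2,Bob), (6,Bob)}.
A3: add {(3,Alice), (7,Alice)}.
A4: add {(1,Bob), (3,Bob)}.
A5 = A4; e.g. (4,Bob) stays out. (6,Alice) never enters ⇒ Bob avoids the target.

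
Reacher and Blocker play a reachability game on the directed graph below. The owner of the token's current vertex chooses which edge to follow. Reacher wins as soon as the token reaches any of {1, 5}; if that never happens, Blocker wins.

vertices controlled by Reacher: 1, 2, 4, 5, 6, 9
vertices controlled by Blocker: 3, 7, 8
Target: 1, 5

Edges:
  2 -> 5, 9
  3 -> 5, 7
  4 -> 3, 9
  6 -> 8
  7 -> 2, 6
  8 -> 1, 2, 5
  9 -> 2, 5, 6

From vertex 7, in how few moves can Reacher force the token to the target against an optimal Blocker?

A0 = {1, 5}
A1: add {2, 9} — 2 (Reacher) has 2→5; 9 (Reacher) has 9→5.
A2: add {4, 8} — 4 (Reacher) has 4→9; 8 (Blocker): all of {1, 2, 5} already in.
A3: add {6} — 6 (Reacher) has 6→8.
A4: add {7} — 7 (Blocker): all of {2, 6} already in.
7 enters the attractor at level 4, so Reacher can force the target in 4 moves from there.

4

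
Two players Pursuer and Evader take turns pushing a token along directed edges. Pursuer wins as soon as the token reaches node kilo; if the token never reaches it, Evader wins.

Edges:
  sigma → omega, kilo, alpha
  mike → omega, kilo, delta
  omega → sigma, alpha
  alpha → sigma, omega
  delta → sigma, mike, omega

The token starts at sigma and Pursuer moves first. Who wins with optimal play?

Track states (vertex, player-to-move).
A0 = {(kilo,Pursuer), (kilo,Evader)}
A1: add {(sigma,Pursuer), (mike,Pursuer)}.
(sigma,Pursuer) ∈ A1 ⇒ Pursuer forces the target.

Pursuer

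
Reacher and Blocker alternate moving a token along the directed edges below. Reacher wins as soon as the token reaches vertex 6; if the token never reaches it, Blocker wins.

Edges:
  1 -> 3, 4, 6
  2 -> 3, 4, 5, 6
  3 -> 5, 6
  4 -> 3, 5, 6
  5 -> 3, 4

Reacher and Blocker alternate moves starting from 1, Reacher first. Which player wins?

Reacher

Track states (vertex, player-to-move).
A0 = {(6,Reacher), (6,Blocker)}
A1: add {(1,Reacher), (2,Reacher), (3,Reacher), (4,Reacher)}.
(1,Reacher) ∈ A1 ⇒ Reacher forces the target.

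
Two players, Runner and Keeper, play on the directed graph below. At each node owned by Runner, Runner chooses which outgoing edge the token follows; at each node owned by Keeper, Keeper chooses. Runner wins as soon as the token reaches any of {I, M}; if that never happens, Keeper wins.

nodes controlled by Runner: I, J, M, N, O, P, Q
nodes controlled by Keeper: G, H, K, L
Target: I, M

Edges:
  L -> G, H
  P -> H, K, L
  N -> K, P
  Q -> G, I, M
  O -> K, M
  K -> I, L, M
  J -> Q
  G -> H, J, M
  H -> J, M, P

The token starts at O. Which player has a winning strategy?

A0 = {I, M}
A1: add {O, Q} — O (Runner) has O→M; Q (Runner) has Q→I.
O ∈ A1, so Runner can force the target.

Runner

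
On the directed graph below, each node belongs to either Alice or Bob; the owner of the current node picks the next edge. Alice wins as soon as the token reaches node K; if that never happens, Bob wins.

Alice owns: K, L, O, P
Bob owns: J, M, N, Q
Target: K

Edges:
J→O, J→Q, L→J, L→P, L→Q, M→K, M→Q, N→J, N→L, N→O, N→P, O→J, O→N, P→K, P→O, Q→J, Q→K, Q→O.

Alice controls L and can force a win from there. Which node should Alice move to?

A0 = {K}
A1: add {P} — P (Alice) has P→K.
A2: add {L} — L (Alice) has L→P.
A3 = A2; e.g. J (Bob) can still go to O. Fixed point.
From L, successor P is in the attractor (rank 1); the other successors J, Q are not.

P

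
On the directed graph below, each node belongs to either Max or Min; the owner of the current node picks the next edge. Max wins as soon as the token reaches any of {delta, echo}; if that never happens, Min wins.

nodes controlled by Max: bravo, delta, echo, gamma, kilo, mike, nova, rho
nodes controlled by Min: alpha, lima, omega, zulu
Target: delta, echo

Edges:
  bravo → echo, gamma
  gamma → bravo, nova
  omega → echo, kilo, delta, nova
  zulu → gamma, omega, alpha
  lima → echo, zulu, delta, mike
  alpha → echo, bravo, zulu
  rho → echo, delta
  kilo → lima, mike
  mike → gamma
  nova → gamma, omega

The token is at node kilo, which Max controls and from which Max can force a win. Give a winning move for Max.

A0 = {delta, echo}
A1: add {bravo, rho} — bravo (Max) has bravo→echo; rho (Max) has rho→echo.
A2: add {gamma} — gamma (Max) has gamma→bravo.
A3: add {mike, nova} — mike (Max) has mike→gamma; nova (Max) has nova→gamma.
A4: add {kilo} — kilo (Max) has kilo→mike.
A5: add {omega} — omega (Min): all of {echo, kilo, delta, nova} already in.
A6 = A5; e.g. zulu (Min) can still go to alpha. Fixed point.
From kilo, successor mike is in the attractor (rank 3); the other successor lima is not.

mike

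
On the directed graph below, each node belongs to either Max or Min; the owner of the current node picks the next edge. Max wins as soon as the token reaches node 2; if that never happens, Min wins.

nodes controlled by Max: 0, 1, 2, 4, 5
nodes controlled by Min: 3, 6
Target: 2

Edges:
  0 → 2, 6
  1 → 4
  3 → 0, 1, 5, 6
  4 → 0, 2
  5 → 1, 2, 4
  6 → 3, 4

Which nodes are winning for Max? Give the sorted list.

0, 1, 2, 4, 5

A0 = {2}
A1: add {0, 4, 5} — 0 (Max) has 0→2; 4 (Max) has 4→2; 5 (Max) has 5→2.
A2: add {1} — 1 (Max) has 1→4.
A3 = A2; e.g. 3 (Min) can still go to 6. Fixed point.
Max's winning region = {0, 1, 2, 4, 5}.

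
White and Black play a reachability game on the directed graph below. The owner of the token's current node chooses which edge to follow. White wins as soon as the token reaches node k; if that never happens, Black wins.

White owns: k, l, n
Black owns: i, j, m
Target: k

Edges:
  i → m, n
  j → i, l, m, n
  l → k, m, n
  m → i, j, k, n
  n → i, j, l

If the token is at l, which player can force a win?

A0 = {k}
A1: add {l} — l (White) has l→k.
l ∈ A1, so White can force the target.

White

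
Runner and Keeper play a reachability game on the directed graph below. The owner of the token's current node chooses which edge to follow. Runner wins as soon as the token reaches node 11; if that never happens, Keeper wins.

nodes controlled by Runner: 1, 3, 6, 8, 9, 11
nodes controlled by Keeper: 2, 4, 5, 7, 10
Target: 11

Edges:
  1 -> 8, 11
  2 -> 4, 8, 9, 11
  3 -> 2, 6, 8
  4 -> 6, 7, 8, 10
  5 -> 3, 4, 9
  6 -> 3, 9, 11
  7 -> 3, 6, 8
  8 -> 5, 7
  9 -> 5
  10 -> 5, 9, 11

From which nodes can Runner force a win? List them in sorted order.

A0 = {11}
A1: add {1, 6} — 1 (Runner) has 1→11; 6 (Runner) has 6→11.
A2: add {3} — 3 (Runner) has 3→6.
A3 = A2; e.g. 2 (Keeper) can still go to 4. Fixed point.
Runner's winning region = {1, 3, 6, 11}.

1, 3, 6, 11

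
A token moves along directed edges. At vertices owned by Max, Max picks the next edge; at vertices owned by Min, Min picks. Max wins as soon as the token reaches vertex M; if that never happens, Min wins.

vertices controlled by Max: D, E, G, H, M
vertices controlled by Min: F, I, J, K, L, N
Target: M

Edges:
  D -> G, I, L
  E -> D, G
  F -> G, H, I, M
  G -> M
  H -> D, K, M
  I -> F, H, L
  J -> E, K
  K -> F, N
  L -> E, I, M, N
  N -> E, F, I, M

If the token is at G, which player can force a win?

Max

A0 = {M}
A1: add {G, H} — G (Max) has G→M; H (Max) has H→M.
G ∈ A1, so Max can force the target.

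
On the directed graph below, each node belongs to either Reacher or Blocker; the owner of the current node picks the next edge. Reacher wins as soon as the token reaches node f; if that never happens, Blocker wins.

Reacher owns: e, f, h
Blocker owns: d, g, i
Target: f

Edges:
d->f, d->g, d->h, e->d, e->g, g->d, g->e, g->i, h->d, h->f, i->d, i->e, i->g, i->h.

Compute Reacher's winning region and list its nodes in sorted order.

A0 = {f}
A1: add {h} — h (Reacher) has h→f.
A2 = A1; e.g. d (Blocker) can still go to g. Fixed point.
Reacher's winning region = {f, h}.

f, h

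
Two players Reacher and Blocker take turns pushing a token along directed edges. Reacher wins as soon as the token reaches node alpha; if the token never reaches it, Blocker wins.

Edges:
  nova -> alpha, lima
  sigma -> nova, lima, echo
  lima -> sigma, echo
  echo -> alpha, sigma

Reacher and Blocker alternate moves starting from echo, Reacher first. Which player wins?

Reacher

Track states (vertex, player-to-move).
A0 = {(alpha,Reacher), (alpha,Blocker)}
A1: add {(nova,Reacher), (echo,Reacher)}.
(echo,Reacher) ∈ A1 ⇒ Reacher forces the target.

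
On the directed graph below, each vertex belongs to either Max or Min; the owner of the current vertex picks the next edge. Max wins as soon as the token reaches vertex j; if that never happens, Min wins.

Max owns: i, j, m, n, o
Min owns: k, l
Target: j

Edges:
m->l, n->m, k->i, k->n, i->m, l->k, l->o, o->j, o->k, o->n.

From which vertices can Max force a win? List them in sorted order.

j, o

A0 = {j}
A1: add {o} — o (Max) has o→j.
A2 = A1; e.g. i (Max) has no edge into A1. Fixed point.
Max's winning region = {j, o}.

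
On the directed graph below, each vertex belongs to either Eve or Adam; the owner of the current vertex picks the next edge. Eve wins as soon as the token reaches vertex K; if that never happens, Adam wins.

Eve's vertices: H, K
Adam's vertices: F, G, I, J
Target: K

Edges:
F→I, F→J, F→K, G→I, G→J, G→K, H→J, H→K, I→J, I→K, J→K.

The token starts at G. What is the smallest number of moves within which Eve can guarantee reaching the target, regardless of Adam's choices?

A0 = {K}
A1: add {H, J} — H (Eve) has H→K; J (Adam): all of {K} already in.
A2: add {I} — I (Adam): all of {J, K} already in.
A3: add {F, G} — F (Adam): all of {I, J, K} already in; G (Adam): all of {I, J, K} already in.
A3 = all vertices. Fixed point.
G enters the attractor at level 3, so Eve can force the target in 3 moves from there.

3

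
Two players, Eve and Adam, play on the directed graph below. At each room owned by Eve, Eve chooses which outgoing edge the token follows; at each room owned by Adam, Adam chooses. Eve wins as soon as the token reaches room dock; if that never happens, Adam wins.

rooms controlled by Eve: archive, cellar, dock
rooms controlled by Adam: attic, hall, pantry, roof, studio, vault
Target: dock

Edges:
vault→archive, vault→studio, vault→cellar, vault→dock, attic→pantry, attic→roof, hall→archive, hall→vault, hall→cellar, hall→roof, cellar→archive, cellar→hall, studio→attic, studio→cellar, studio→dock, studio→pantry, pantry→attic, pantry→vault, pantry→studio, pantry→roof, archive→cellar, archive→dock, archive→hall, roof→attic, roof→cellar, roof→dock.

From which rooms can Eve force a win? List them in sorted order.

archive, cellar, dock

A0 = {dock}
A1: add {archive} — archive (Eve) has archive→dock.
A2: add {cellar} — cellar (Eve) has cellar→archive.
A3 = A2; e.g. attic (Adam) can still go to pantry. Fixed point.
Eve's winning region = {archive, cellar, dock}.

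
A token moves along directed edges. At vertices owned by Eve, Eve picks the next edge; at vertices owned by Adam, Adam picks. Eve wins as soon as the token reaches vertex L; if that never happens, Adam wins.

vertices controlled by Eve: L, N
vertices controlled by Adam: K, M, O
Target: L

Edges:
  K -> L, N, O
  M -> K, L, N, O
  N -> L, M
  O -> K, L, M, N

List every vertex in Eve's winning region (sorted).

A0 = {L}
A1: add {N} — N (Eve) has N→L.
A2 = A1; e.g. K (Adam) can still go to O. Fixed point.
Eve's winning region = {L, N}.

L, N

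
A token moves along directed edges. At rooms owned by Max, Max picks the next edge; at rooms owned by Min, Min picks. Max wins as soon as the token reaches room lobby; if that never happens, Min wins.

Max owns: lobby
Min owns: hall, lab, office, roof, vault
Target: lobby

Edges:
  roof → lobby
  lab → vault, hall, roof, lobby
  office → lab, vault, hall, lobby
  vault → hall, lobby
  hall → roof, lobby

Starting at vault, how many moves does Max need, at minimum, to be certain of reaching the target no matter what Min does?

3

A0 = {lobby}
A1: add {roof} — roof (Min): all of {lobby} already in.
A2: add {hall} — hall (Min): all of {roof, lobby} already in.
A3: add {vault} — vault (Min): all of {hall, lobby} already in.
vault enters the attractor at level 3, so Max can force the target in 3 moves from there.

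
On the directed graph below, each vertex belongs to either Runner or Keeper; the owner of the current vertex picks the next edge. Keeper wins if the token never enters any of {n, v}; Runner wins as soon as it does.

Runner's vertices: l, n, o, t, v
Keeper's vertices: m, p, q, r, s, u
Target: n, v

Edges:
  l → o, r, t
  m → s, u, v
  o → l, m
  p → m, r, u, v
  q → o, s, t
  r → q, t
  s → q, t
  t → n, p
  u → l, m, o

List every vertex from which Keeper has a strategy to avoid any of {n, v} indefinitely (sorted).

m, p, q, r, s, u

A0 = {n, v}
A1: add {t} — t (Runner) has t→n.
A2: add {l} — l (Runner) has l→t.
A3: add {o} — o (Runner) has o→l.
A4 = A3; e.g. m (Keeper) can still go to s. Fixed point.
Runner's attractor = {l, n, o, t, v}; Keeper avoids the target exactly from the complement.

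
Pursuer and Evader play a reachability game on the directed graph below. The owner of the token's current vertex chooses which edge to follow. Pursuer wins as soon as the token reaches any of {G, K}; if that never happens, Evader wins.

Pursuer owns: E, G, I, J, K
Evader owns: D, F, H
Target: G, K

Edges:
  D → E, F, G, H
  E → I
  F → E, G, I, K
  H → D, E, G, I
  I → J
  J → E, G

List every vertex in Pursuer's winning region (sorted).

A0 = {G, K}
A1: add {J} — J (Pursuer) has J→G.
A2: add {I} — I (Pursuer) has I→J.
A3: add {E} — E (Pursuer) has E→I.
A4: add {F} — F (Evader): all of {E, G, I, K} already in.
A5 = A4; e.g. D (Evader) can still go to H. Fixed point.
Pursuer's winning region = {E, F, G, I, J, K}.

E, F, G, I, J, K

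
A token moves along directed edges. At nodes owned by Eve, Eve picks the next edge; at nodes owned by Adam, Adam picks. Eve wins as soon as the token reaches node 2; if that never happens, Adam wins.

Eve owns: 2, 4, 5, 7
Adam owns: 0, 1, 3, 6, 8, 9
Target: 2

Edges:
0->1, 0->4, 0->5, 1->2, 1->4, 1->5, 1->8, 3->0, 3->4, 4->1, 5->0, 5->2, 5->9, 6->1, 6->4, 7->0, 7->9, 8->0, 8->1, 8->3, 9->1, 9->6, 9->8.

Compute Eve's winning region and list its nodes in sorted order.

A0 = {2}
A1: add {5} — 5 (Eve) has 5→2.
A2 = A1; e.g. 0 (Adam) can still go to 1. Fixed point.
Eve's winning region = {2, 5}.

2, 5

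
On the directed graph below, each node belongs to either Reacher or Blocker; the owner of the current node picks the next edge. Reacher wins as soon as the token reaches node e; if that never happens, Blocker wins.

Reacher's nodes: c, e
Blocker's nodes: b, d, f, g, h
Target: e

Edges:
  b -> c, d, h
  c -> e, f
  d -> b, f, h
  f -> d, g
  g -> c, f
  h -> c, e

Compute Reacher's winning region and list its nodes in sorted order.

c, e, h

A0 = {e}
A1: add {c} — c (Reacher) has c→e.
A2: add {h} — h (Blocker): all of {c, e} already in.
A3 = A2; e.g. b (Blocker) can still go to d. Fixed point.
Reacher's winning region = {c, e, h}.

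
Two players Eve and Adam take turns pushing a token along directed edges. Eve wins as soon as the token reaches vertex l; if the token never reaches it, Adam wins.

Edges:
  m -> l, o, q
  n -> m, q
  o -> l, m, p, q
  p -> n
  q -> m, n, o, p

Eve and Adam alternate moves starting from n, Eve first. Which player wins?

Adam

Track states (vertex, player-to-move).
A0 = {(l,Eve), (l,Adam)}
A1: add {(m,Eve), (o,Eve)}.
A2 = A1; e.g. (m,Adam) stays out. (n,Eve) never enters ⇒ Adam avoids the target.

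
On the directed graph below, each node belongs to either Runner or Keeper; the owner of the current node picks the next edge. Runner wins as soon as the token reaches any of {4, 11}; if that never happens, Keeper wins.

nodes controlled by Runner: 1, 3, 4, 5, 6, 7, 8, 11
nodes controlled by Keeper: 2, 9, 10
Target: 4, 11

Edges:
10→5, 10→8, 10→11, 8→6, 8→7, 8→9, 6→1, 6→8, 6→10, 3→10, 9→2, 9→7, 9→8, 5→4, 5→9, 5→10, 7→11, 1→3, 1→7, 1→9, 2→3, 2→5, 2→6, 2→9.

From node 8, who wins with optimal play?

Runner

A0 = {4, 11}
A1: add {5, 7} — 5 (Runner) has 5→4; 7 (Runner) has 7→11.
A2: add {1, 8} — 1 (Runner) has 1→7; 8 (Runner) has 8→7.
8 ∈ A2, so Runner can force the target.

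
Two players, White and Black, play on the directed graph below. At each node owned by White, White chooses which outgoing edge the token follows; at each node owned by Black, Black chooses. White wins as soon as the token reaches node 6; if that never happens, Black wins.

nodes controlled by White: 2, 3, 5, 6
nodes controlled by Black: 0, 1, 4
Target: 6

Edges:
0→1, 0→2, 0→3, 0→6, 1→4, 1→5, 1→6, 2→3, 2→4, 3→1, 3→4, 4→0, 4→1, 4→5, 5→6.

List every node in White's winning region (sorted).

A0 = {6}
A1: add {5} — 5 (White) has 5→6.
A2 = A1; e.g. 0 (Black) can still go to 1. Fixed point.
White's winning region = {5, 6}.

5, 6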